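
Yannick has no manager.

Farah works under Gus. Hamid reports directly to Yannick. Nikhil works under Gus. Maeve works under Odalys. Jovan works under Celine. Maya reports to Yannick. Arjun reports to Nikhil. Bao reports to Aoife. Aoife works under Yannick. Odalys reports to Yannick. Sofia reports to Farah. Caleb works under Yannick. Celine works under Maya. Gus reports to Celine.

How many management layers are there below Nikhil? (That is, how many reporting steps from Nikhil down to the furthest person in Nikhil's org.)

The longest chain under Nikhil runs Nikhil → Arjun, which is 1 level below Nikhil.

1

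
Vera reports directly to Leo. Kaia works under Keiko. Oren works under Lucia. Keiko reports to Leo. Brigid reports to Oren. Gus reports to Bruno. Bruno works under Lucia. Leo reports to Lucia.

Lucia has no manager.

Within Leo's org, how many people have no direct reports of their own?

2

The people in Leo's organization with no one reporting to them are Vera, Kaia. That is 2.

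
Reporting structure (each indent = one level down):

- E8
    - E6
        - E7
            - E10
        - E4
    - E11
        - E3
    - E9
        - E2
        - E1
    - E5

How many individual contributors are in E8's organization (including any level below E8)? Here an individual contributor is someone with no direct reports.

6

The people in E8's organization with no one reporting to them are E5, E1, E2, E3, E4, E10. That is 6.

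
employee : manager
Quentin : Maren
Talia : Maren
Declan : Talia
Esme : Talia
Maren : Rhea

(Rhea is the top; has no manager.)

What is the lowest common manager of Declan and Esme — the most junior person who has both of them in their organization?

Declan's chain of managers is Talia, Maren, Rhea. Esme's chain of managers is Talia, Maren, Rhea. The first manager that appears in both chains is Talia.

Talia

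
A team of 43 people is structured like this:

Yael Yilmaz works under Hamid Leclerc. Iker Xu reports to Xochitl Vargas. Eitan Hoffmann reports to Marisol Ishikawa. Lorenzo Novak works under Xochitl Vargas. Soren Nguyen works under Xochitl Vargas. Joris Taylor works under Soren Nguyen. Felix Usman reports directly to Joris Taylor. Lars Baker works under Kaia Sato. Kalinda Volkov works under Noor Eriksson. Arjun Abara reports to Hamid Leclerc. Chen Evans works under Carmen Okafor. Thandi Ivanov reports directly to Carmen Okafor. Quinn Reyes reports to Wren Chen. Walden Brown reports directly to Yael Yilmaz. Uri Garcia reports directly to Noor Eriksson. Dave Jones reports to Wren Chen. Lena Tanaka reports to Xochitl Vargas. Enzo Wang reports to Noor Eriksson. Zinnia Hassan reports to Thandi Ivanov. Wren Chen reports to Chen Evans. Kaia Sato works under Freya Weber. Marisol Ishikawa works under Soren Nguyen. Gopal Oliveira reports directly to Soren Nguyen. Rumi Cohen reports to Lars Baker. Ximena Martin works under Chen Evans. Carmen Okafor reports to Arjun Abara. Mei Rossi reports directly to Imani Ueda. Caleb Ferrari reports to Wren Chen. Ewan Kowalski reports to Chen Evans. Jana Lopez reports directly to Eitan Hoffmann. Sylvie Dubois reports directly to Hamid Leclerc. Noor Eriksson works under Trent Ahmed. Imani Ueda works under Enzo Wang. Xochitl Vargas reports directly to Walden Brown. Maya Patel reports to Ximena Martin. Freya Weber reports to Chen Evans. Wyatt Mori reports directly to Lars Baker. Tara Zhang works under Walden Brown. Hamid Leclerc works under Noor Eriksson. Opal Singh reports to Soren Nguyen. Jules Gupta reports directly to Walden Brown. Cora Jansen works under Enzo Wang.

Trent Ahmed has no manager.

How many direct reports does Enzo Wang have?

Enzo Wang directly manages Imani Ueda, Cora Jansen. That is 2 direct reports.

2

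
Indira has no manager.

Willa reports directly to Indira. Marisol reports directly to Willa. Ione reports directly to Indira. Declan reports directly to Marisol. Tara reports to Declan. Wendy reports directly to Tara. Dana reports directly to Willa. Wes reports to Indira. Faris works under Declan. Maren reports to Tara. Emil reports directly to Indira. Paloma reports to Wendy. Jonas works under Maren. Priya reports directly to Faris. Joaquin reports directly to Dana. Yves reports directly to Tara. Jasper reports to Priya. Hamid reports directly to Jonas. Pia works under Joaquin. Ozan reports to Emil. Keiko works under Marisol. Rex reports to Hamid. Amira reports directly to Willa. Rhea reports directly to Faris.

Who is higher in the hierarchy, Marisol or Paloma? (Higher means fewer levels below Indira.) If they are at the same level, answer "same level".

Marisol is 2 levels below Indira; Paloma is 6. Marisol is higher.

Marisol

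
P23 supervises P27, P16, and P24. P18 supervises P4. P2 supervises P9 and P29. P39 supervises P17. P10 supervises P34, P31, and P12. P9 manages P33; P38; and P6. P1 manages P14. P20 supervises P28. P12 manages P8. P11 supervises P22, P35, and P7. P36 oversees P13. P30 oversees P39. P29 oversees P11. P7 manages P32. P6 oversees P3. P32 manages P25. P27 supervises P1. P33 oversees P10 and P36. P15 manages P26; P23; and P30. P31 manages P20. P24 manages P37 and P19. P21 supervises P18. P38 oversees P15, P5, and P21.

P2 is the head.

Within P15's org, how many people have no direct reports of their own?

6

The people in P15's organization with no one reporting to them are P26, P17, P14, P19, P37, P16. That is 6.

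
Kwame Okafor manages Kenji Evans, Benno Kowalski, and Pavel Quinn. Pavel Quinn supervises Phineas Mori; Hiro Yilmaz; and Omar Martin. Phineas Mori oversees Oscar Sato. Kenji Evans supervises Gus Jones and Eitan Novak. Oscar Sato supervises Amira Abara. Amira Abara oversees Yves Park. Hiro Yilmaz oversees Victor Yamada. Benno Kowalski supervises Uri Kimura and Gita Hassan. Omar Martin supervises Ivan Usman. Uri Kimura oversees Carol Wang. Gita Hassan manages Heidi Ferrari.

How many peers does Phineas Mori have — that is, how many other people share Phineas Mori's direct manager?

Phineas Mori reports to Pavel Quinn. Pavel Quinn's other direct reports are Hiro Yilmaz, Omar Martin — 2 peers.

2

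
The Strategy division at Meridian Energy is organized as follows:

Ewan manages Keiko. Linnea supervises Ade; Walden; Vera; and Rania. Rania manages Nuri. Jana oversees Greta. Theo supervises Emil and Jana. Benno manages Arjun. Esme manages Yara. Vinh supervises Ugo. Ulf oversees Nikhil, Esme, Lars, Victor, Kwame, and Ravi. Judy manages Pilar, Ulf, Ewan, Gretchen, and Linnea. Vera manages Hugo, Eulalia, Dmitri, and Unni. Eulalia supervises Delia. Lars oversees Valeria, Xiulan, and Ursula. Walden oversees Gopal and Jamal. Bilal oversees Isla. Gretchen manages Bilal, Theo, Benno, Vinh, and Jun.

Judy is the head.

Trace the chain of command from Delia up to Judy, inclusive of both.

Delia -> Eulalia -> Vera -> Linnea -> Judy

Delia reports to Eulalia. Eulalia reports to Vera. Vera reports to Linnea. Linnea reports to Judy. Judy is at the top.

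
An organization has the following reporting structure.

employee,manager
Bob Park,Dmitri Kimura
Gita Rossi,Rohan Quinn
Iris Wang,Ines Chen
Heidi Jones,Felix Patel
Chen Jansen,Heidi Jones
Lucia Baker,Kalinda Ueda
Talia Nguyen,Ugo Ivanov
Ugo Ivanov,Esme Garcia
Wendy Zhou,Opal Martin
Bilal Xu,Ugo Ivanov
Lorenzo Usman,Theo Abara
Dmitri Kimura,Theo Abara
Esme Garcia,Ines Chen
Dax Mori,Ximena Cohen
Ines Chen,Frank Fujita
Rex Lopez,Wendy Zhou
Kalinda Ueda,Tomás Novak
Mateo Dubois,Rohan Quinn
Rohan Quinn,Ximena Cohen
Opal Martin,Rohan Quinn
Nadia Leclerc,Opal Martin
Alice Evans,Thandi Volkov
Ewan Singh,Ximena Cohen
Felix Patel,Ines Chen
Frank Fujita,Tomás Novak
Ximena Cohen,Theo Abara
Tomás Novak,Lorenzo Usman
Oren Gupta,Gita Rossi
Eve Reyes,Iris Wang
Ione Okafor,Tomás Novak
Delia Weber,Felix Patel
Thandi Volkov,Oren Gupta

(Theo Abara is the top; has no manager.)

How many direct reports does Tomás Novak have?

3

Tomás Novak directly manages Frank Fujita, Kalinda Ueda, Ione Okafor. That is 3 direct reports.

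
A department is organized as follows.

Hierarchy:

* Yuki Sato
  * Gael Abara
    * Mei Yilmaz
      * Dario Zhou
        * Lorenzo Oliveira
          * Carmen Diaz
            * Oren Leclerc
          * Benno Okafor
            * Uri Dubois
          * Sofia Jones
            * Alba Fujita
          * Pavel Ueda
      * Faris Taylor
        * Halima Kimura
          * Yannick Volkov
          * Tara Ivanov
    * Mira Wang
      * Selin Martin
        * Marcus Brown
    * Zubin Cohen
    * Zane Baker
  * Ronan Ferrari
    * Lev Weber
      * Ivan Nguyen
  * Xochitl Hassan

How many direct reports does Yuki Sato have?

Yuki Sato directly manages Gael Abara, Ronan Ferrari, Xochitl Hassan. That is 3 direct reports.

3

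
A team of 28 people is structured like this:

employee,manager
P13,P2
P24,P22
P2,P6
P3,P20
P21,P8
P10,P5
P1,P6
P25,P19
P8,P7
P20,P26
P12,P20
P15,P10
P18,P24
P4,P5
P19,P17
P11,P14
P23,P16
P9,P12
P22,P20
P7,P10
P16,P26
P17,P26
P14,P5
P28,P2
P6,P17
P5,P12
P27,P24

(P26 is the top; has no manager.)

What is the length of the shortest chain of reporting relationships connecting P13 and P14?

P13 is 4 levels below P26, and P14 is 4 levels below P26 (their lowest common manager). The shortest path runs up from P13 to P26 and back down to P14: 4 + 4 = 8 links.

8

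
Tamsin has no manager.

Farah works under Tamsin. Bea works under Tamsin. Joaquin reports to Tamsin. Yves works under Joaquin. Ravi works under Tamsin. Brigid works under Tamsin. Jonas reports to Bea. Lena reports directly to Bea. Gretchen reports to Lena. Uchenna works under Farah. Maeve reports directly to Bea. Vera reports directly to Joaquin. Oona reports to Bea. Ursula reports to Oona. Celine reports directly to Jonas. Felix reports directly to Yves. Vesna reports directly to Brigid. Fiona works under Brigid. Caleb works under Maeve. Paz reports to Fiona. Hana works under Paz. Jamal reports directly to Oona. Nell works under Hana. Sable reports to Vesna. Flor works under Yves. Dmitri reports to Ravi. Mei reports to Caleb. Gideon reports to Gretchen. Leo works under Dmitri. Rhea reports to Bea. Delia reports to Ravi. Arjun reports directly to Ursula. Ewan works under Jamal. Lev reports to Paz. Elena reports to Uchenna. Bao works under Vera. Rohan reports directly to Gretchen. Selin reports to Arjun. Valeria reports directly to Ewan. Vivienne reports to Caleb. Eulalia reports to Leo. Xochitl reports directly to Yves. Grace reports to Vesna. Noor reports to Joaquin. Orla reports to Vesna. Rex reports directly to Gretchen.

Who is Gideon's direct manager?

Gideon reports directly to Gretchen.

Gretchen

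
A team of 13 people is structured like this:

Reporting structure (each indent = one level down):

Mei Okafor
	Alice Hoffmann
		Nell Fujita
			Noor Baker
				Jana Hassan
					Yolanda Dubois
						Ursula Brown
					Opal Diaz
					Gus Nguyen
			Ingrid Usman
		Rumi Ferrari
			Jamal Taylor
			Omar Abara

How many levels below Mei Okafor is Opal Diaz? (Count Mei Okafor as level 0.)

5

Chain from Opal Diaz up to Mei Okafor: Opal Diaz → Jana Hassan → Noor Baker → Nell Fujita → Alice Hoffmann → Mei Okafor. That is 5 steps up, so Opal Diaz is 5 levels below Mei Okafor.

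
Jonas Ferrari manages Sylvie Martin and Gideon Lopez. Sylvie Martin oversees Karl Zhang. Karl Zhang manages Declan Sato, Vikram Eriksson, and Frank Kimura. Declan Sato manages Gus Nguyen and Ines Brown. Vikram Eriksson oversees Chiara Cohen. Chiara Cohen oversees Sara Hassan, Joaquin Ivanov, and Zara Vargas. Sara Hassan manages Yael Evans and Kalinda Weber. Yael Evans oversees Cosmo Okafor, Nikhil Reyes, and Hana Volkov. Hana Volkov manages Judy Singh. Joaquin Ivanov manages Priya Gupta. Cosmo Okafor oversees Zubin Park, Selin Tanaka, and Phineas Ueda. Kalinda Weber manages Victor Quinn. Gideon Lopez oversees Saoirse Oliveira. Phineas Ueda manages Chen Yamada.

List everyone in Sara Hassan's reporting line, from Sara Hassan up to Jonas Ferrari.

Sara Hassan reports to Chiara Cohen. Chiara Cohen reports to Vikram Eriksson. Vikram Eriksson reports to Karl Zhang. Karl Zhang reports to Sylvie Martin. Sylvie Martin reports to Jonas Ferrari. Jonas Ferrari is at the top.

Sara Hassan -> Chiara Cohen -> Vikram Eriksson -> Karl Zhang -> Sylvie Martin -> Jonas Ferrari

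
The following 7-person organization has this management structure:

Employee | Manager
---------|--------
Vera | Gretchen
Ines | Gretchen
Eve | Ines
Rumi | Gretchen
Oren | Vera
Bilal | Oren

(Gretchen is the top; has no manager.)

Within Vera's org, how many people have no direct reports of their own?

The only person in Vera's organization with no one reporting to them is Bilal. That is 1.

1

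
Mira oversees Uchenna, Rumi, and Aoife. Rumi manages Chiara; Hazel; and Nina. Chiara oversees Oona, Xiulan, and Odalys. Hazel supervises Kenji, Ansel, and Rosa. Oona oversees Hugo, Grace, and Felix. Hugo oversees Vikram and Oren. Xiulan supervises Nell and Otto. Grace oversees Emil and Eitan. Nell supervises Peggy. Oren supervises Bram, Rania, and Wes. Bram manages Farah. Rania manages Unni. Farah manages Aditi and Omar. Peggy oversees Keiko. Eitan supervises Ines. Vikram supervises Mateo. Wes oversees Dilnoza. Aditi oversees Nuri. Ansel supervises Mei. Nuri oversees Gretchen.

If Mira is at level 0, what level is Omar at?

8

Chain from Omar up to Mira: Omar → Farah → Bram → Oren → Hugo → Oona → Chiara → Rumi → Mira. That is 8 steps up, so Omar is 8 levels below Mira.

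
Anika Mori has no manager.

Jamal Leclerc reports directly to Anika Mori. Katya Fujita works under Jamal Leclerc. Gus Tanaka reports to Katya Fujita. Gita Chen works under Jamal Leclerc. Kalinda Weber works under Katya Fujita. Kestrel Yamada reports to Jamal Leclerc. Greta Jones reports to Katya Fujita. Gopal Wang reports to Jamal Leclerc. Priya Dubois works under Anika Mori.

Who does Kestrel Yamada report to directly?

Jamal Leclerc

Kestrel Yamada reports directly to Jamal Leclerc.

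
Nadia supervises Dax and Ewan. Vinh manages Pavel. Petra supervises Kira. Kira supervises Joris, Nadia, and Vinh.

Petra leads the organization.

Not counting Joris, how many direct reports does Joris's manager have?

Joris reports to Kira. Kira's other direct reports are Nadia, Vinh — 2 peers.

2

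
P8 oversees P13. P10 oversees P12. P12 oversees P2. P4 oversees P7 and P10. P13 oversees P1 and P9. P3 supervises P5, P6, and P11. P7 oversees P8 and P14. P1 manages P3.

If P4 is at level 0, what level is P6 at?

Chain from P6 up to P4: P6 → P3 → P1 → P13 → P8 → P7 → P4. That is 6 steps up, so P6 is 6 levels below P4.

6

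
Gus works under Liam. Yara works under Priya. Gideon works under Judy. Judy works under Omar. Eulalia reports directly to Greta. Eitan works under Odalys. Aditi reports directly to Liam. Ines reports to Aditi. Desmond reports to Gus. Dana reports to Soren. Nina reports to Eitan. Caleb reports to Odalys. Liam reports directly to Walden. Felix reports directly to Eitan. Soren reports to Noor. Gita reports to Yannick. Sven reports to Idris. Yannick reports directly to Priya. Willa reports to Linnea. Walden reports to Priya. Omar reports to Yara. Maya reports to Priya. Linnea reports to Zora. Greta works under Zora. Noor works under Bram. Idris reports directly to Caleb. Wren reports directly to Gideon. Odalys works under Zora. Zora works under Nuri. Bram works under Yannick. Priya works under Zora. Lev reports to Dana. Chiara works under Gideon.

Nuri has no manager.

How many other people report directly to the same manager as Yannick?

Yannick reports to Priya. Priya's other direct reports are Walden, Yara, Maya — 3 peers.

3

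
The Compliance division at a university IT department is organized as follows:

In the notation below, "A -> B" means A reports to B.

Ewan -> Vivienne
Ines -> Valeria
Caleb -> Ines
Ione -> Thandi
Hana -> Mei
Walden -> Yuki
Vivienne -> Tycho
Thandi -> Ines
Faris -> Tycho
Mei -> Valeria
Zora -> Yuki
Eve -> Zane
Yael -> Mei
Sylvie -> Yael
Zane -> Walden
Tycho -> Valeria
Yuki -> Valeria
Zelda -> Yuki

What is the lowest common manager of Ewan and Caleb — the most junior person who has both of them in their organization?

Ewan's chain of managers is Vivienne, Tycho, Valeria. Caleb's chain of managers is Ines, Valeria. The first manager that appears in both chains is Valeria.

Valeria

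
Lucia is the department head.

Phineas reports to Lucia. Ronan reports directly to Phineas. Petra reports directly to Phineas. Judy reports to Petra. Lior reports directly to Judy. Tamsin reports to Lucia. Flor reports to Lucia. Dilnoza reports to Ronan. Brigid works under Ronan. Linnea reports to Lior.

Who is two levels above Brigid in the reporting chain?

Brigid reports to Ronan, and Ronan reports to Phineas. So Brigid's skip-level manager is Phineas.

Phineas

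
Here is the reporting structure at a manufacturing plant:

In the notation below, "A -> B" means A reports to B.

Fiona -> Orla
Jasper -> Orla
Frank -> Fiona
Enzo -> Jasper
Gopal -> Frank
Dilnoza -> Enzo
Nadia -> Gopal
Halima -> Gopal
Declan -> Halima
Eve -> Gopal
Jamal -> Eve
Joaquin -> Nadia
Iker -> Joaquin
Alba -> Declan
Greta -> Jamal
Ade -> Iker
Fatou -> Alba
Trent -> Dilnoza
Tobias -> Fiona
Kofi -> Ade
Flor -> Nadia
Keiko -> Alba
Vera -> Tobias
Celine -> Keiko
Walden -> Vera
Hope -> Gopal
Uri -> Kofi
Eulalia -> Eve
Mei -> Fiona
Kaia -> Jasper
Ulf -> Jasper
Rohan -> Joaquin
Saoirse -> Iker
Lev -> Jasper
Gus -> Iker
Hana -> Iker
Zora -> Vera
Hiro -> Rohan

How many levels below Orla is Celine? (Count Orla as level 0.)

8

Chain from Celine up to Orla: Celine → Keiko → Alba → Declan → Halima → Gopal → Frank → Fiona → Orla. That is 8 steps up, so Celine is 8 levels below Orla.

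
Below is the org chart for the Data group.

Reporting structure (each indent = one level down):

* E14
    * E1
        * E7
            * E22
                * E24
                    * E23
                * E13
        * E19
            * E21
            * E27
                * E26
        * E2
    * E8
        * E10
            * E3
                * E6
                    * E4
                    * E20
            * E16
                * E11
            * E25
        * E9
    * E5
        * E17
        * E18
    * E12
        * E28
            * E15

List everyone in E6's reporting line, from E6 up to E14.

E6 -> E3 -> E10 -> E8 -> E14

E6 reports to E3. E3 reports to E10. E10 reports to E8. E8 reports to E14. E14 is at the top.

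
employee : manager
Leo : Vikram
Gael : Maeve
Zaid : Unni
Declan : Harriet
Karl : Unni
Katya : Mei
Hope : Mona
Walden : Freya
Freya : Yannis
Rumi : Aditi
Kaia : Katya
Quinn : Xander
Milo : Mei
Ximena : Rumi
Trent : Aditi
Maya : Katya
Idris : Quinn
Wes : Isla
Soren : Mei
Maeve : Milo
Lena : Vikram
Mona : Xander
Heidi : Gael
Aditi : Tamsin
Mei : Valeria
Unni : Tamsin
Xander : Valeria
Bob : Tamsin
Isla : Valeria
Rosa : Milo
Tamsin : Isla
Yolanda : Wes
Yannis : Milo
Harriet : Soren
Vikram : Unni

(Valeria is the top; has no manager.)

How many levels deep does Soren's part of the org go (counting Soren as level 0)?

The longest chain under Soren runs Soren → Harriet → Declan, which is 2 levels below Soren.

2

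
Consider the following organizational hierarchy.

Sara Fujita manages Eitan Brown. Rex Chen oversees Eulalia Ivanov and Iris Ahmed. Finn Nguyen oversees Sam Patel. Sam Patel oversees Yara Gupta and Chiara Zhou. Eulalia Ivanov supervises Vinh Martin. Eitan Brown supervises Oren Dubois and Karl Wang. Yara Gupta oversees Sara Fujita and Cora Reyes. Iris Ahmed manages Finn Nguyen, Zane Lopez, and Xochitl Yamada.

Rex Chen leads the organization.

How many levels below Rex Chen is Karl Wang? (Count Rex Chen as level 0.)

7

Chain from Karl Wang up to Rex Chen: Karl Wang → Eitan Brown → Sara Fujita → Yara Gupta → Sam Patel → Finn Nguyen → Iris Ahmed → Rex Chen. That is 7 steps up, so Karl Wang is 7 levels below Rex Chen.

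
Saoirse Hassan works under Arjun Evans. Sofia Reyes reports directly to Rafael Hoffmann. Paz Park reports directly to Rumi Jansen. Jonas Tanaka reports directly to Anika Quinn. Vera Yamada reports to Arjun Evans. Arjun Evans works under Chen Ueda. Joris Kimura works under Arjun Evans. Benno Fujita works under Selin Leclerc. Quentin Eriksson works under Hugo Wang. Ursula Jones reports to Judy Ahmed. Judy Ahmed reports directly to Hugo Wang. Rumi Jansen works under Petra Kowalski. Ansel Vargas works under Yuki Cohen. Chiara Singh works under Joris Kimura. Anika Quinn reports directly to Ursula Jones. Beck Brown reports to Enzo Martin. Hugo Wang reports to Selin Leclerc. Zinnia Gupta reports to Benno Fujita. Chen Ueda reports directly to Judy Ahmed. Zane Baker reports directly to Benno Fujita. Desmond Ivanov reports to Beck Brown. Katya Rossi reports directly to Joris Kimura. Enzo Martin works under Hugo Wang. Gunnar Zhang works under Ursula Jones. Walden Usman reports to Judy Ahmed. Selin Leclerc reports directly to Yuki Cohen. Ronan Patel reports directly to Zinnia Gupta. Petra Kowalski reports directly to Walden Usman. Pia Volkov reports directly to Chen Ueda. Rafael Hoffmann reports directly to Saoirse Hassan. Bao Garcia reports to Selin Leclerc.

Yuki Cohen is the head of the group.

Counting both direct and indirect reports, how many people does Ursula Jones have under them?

Ursula Jones directly manages Anika Quinn, Gunnar Zhang. Under Anika Quinn: Jonas Tanaka (1). Gunnar Zhang has no reports. So Ursula Jones's organization is 2 direct reports plus everyone under them: 2 + 1 = 3.

3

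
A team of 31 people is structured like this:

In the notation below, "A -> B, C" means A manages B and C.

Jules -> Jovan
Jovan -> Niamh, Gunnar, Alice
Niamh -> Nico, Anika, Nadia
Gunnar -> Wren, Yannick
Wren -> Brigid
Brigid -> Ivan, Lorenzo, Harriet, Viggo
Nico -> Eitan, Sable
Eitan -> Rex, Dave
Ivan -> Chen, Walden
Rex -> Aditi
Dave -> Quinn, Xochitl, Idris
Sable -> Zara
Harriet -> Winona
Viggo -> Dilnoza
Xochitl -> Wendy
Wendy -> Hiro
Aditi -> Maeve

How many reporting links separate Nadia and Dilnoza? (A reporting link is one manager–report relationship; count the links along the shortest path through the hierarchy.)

7

Nadia is 2 levels below Jovan, and Dilnoza is 5 levels below Jovan (their lowest common manager). The shortest path runs up from Nadia to Jovan and back down to Dilnoza: 2 + 5 = 7 links.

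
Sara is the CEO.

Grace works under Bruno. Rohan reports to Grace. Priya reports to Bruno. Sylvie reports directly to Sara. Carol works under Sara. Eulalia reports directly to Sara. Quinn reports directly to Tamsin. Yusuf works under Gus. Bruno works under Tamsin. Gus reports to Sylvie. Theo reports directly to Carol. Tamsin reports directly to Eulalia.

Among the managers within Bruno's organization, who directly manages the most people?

Bruno

Direct-report counts within Bruno's organization: Bruno has 2; Grace has 1. The largest is 2, held by Bruno.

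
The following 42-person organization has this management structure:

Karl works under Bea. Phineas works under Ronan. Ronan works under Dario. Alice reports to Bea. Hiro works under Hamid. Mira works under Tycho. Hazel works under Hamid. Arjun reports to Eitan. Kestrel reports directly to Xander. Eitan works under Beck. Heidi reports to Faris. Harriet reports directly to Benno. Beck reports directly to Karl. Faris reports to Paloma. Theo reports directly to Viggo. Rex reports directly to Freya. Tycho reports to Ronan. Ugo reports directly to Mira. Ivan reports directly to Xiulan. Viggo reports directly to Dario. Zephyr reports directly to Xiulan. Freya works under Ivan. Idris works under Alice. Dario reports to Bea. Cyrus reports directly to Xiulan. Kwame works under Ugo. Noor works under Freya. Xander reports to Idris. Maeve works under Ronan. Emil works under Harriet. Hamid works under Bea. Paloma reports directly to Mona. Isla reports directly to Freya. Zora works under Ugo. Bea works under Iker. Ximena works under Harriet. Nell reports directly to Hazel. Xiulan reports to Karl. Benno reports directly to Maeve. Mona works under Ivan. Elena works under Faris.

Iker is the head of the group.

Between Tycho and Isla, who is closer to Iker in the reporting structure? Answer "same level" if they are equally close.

Tycho is 4 levels below Iker; Isla is 6. Tycho is higher.

Tycho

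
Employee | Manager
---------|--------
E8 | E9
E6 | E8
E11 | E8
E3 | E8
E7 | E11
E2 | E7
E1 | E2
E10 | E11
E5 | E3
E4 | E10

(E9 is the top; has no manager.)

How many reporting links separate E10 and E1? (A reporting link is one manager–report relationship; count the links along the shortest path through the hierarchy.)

E10 is 1 level below E11, and E1 is 3 levels below E11 (their lowest common manager). The shortest path runs up from E10 to E11 and back down to E1: 1 + 3 = 4 links.

4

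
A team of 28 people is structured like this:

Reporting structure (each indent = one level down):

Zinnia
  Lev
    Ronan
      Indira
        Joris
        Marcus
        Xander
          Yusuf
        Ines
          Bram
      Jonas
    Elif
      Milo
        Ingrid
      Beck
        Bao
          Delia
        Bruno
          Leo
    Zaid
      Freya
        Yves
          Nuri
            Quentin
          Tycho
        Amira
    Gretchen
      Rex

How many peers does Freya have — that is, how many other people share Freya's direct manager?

0

Freya reports to Zaid, and Zaid has no other direct reports. Freya has 0 peers.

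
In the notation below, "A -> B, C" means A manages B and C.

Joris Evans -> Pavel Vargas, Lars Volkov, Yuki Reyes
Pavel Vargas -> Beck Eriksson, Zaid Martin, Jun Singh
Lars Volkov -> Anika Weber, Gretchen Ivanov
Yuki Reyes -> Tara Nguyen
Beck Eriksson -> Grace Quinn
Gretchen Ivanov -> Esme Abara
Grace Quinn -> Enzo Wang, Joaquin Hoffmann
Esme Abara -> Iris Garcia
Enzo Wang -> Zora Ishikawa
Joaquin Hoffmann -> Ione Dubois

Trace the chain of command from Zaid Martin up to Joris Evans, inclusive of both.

Zaid Martin reports to Pavel Vargas. Pavel Vargas reports to Joris Evans. Joris Evans is at the top.

Zaid Martin -> Pavel Vargas -> Joris Evans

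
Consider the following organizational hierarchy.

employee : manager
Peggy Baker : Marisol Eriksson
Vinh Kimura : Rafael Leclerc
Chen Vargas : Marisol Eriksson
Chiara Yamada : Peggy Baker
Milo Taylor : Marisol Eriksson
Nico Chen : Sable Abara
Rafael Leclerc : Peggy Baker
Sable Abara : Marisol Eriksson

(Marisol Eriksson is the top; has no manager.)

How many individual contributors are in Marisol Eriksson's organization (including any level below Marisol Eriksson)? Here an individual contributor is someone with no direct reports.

The people in Marisol Eriksson's organization with no one reporting to them are Chiara Yamada, Vinh Kimura, Chen Vargas, Milo Taylor, Nico Chen. That is 5.

5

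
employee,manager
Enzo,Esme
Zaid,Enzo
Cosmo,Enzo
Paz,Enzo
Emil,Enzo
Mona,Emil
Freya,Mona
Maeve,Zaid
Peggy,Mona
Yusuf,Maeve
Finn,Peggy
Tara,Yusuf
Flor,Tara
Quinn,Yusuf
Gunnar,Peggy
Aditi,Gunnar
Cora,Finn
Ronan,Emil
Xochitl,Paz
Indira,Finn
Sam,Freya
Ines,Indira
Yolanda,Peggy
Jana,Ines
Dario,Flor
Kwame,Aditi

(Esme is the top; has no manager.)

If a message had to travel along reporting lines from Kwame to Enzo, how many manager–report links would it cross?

Kwame is in Enzo's organization: the chain from Kwame up to Enzo is Kwame → Aditi → Gunnar → Peggy → Mona → Emil → Enzo, which is 6 links.

6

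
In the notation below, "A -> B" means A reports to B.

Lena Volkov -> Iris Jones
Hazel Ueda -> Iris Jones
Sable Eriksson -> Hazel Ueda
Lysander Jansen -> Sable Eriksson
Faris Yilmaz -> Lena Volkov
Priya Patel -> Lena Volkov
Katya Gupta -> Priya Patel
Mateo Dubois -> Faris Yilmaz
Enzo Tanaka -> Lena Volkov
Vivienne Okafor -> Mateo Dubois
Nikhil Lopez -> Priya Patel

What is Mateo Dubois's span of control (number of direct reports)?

1

Mateo Dubois directly manages Vivienne Okafor. That is 1 direct report.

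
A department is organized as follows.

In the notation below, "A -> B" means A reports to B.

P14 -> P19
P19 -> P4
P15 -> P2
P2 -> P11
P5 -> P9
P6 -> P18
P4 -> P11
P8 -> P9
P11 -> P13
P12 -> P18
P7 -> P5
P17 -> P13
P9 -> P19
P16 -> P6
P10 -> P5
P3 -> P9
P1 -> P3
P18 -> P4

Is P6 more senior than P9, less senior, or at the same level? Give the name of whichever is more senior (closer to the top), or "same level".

same level

Both P6 and P9 are 4 levels below P13.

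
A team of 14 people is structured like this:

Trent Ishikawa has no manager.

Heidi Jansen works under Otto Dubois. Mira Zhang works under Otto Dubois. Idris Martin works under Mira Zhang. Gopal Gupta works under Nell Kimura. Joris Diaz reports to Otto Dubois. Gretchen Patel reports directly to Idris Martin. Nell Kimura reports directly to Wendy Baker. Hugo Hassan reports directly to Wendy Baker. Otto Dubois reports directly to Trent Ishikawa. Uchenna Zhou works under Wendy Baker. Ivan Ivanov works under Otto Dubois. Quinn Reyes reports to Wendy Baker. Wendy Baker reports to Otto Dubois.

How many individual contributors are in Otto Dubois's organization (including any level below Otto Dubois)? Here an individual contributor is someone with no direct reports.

8

The people in Otto Dubois's organization with no one reporting to them are Heidi Jansen, Gretchen Patel, Joris Diaz, Uchenna Zhou, Quinn Reyes, Hugo Hassan, Gopal Gupta, Ivan Ivanov. That is 8.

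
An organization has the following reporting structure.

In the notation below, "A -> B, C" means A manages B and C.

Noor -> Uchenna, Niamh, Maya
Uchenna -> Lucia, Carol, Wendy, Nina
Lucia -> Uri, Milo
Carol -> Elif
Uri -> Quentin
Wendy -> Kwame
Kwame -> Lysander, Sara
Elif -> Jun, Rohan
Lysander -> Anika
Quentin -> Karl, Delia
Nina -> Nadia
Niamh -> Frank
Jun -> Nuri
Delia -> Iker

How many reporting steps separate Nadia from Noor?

Chain from Nadia up to Noor: Nadia → Nina → Uchenna → Noor. That is 3 steps up, so Nadia is 3 levels below Noor.

3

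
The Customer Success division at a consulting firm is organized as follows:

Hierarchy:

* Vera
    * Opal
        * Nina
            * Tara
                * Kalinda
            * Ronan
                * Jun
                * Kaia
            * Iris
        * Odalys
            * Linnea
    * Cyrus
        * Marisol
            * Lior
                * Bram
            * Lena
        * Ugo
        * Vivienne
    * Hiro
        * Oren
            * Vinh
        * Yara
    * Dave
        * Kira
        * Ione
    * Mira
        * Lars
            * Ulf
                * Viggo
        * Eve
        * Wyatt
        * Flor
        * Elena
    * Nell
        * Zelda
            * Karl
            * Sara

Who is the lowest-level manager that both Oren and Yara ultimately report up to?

Oren's chain of managers is Hiro, Vera. Yara's chain of managers is Hiro, Vera. The first manager that appears in both chains is Hiro.

Hiro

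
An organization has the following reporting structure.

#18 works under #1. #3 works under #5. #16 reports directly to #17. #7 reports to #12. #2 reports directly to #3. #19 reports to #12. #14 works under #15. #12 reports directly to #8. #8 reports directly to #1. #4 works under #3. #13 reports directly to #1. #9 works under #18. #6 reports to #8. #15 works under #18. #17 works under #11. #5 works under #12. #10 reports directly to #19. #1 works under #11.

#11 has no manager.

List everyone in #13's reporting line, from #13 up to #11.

#13 -> #1 -> #11

#13 reports to #1. #1 reports to #11. #11 is at the top.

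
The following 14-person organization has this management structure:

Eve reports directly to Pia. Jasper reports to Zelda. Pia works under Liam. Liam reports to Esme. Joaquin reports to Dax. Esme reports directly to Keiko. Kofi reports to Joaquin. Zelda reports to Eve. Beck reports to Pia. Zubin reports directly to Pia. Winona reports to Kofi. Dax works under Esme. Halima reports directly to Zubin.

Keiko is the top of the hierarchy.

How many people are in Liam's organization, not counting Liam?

Liam directly manages Pia. Under Pia: Beck, Zubin, Halima, Eve, Zelda, Jasper (6). That's 7 in total.

7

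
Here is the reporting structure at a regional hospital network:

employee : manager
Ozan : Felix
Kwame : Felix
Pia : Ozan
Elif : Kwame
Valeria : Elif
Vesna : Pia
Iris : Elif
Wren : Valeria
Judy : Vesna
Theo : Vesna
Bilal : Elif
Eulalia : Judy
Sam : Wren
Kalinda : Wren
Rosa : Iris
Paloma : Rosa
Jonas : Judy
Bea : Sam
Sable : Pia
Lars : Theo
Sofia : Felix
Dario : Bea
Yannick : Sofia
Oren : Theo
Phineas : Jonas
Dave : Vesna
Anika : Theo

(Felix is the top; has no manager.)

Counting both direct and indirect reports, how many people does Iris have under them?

2

Iris directly manages Rosa. Under Rosa: Paloma (1). That's 2 in total.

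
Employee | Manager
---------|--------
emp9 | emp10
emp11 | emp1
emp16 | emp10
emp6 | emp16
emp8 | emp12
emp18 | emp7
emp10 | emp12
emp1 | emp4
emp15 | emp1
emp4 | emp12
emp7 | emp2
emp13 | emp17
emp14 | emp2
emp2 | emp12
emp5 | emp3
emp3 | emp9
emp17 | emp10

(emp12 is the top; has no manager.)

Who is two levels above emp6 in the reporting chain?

emp6 reports to emp16, and emp16 reports to emp10. So emp6's skip-level manager is emp10.

emp10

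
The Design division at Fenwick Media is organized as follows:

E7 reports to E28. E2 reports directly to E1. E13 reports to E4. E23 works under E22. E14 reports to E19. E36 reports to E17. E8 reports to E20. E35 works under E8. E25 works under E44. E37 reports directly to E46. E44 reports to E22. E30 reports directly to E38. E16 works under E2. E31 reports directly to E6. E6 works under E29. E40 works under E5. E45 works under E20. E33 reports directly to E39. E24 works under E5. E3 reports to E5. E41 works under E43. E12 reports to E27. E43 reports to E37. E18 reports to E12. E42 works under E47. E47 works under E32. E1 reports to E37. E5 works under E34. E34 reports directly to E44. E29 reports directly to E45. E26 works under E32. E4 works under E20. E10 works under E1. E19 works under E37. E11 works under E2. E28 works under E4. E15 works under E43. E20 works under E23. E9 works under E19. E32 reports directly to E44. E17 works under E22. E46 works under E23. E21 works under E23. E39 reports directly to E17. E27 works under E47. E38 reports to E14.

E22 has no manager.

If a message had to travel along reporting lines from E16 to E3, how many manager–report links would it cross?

10

E16 is 6 levels below E22, and E3 is 4 levels below E22 (their lowest common manager). The shortest path runs up from E16 to E22 and back down to E3: 6 + 4 = 10 links.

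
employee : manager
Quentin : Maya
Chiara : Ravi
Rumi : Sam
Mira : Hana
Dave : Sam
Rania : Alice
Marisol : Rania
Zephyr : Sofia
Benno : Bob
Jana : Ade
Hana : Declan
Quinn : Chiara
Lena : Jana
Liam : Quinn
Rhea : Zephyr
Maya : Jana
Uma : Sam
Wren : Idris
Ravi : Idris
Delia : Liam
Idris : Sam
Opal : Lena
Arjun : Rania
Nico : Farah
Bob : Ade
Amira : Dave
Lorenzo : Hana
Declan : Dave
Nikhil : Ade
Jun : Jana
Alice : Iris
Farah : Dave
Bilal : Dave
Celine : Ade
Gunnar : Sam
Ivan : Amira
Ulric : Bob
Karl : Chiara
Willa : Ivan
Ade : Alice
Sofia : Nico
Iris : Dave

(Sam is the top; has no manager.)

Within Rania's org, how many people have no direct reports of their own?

2

The people in Rania's organization with no one reporting to them are Marisol, Arjun. That is 2.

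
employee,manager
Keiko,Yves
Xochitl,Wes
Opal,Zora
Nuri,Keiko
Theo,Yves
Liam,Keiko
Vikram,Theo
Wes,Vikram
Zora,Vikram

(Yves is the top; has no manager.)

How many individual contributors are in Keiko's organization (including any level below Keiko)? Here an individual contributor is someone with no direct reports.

2

The people in Keiko's organization with no one reporting to them are Nuri, Liam. That is 2.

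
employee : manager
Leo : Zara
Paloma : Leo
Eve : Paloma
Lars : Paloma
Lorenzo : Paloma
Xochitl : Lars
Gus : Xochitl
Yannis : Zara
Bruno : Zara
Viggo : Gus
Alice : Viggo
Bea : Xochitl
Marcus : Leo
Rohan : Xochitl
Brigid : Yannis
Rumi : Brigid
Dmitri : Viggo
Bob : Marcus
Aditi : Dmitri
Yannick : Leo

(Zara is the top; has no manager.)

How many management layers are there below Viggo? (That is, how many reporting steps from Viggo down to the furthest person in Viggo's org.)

2

The longest chain under Viggo runs Viggo → Dmitri → Aditi, which is 2 levels below Viggo.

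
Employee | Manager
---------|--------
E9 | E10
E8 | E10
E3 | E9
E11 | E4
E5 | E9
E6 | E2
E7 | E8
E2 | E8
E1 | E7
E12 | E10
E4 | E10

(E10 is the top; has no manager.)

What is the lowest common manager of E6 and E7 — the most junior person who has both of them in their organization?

E6's chain of managers is E2, E8, E10. E7's chain of managers is E8, E10. The first manager that appears in both chains is E8.

E8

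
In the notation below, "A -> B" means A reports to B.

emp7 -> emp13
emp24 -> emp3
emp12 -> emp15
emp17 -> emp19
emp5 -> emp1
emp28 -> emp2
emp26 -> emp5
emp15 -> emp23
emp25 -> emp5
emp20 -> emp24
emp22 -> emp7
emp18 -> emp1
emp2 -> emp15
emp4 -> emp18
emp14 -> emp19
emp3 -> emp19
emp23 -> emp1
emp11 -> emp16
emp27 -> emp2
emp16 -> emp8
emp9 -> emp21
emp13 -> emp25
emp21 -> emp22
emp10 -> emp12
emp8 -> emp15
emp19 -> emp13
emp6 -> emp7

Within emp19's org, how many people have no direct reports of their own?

3

The people in emp19's organization with no one reporting to them are emp17, emp14, emp20. That is 3.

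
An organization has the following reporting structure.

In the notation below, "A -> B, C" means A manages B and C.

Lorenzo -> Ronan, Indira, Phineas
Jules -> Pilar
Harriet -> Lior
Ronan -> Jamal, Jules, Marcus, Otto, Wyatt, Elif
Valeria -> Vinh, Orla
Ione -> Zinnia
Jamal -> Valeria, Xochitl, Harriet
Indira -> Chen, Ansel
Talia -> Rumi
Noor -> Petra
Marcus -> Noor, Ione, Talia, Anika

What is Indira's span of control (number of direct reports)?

Indira directly manages Chen, Ansel. That is 2 direct reports.

2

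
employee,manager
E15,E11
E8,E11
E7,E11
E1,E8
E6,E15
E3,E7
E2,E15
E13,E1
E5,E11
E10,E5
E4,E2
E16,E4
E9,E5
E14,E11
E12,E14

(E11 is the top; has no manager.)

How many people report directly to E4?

E4 directly manages E16. That is 1 direct report.

1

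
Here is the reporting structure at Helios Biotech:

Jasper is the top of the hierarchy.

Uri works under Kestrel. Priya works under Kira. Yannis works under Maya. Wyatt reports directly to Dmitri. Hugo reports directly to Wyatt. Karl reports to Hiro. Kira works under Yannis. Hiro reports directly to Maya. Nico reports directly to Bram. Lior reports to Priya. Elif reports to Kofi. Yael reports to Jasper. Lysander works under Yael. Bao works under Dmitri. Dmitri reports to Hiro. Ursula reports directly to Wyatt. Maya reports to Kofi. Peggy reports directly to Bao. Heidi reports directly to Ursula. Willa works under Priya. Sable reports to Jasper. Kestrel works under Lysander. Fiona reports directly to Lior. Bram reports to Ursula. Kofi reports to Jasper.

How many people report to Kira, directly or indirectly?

4

Kira directly manages Priya. Under Priya: Willa, Lior, Fiona (3). That's 4 in total.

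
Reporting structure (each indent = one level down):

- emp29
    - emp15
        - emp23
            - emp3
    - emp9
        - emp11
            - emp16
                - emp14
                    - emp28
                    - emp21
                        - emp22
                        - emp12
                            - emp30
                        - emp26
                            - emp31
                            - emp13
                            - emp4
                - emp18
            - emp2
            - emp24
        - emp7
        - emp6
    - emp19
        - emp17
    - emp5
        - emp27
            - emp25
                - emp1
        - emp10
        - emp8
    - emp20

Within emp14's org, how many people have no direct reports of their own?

6

The people in emp14's organization with no one reporting to them are emp4, emp13, emp31, emp30, emp22, emp28. That is 6.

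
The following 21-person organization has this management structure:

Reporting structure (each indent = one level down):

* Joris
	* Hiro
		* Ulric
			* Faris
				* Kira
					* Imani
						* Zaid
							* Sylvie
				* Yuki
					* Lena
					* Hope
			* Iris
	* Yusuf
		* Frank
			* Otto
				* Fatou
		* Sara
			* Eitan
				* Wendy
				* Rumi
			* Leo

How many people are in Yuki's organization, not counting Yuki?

Yuki directly manages Lena, Hope. Lena has no reports. Hope has no reports. So Yuki's organization is 2 direct reports plus everyone under them: 1 + 1 = 2.

2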